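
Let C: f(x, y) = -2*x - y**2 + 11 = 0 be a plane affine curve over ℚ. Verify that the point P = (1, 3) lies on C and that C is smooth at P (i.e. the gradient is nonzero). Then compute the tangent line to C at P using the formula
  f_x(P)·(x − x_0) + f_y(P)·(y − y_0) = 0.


Tangent line at P: -2*x - 6*y + 20 = 0.

Step 1: f(1, 3) = 0, so P lies on C.
Step 2: partial derivatives
  f_x(x, y) = -2, f_y(x, y) = -2*y.
  f_x(P) = -2, f_y(P) = -6 (gradient nonzero, so P is smooth).
Step 3: tangent line at P: -2·(x − 1) + -6·(y − 3) = 0.
Expanding: -2*x - 6*y + 20 = 0.


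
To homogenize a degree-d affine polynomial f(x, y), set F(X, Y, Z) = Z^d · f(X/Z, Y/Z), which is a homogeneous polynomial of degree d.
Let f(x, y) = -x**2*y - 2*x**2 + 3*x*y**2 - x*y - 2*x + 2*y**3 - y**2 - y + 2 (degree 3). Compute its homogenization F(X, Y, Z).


F(X, Y, Z) = -X**2*Y - 2*X**2*Z + 3*X*Y**2 - X*Y*Z - 2*X*Z**2 + 2*Y**3 - Y**2*Z - Y*Z**2 + 2*Z**3

deg(f) = 3.
Substitute x = X/Z, y = Y/Z into f, then multiply by Z^3.
  monomial -1·x^2·y^1 ↦ -1·X^2·Y^1·Z^0.
  monomial -2·x^2·y^0 ↦ -2·X^2·Y^0·Z^1.
  monomial 3·x^1·y^2 ↦ 3·X^1·Y^2·Z^0.
  monomial -1·x^1·y^1 ↦ -1·X^1·Y^1·Z^1.
  monomial -2·x^1·y^0 ↦ -2·X^1·Y^0·Z^2.
  monomial 2·x^0·y^3 ↦ 2·X^0·Y^3·Z^0.
  monomial -1·x^0·y^2 ↦ -1·X^0·Y^2·Z^1.
  monomial -1·x^0·y^1 ↦ -1·X^0·Y^1·Z^2.
  monomial 2·x^0·y^0 ↦ 2·X^0·Y^0·Z^3.
Collecting: F(X, Y, Z) = -X**2*Y - 2*X**2*Z + 3*X*Y**2 - X*Y*Z - 2*X*Z**2 + 2*Y**3 - Y**2*Z - Y*Z**2 + 2*Z**3.


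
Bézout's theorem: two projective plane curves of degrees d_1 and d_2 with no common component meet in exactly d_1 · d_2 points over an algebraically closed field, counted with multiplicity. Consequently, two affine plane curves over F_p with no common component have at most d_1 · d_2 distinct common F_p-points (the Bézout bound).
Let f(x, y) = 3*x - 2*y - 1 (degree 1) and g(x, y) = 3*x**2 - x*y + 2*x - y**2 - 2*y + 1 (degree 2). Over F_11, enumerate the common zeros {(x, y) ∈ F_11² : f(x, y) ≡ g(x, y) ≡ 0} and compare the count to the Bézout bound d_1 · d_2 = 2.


Common zeros: {(6, 3), (10, 9)}; count = 2; Bézout bound = 2.

deg(f) = 1, deg(g) = 2, so Bézout bound = 2.
Scan x ∈ F_11. For each x, list the y ∈ F_11 with f(x, y) ≡ 0 and those with g(x, y) ≡ 0 (mod 11); the common zeros in that column are the intersection.
  x = 0: f ≡ 0 at y ∈ {5}; g ≡ 0 at y ∈ ∅; common: ∅.
  x = 1: f ≡ 0 at y ∈ {1}; g ≡ 0 at y ∈ {4}; common: ∅.
  x = 2: f ≡ 0 at y ∈ {8}; g ≡ 0 at y ∈ ∅; common: ∅.
  x = 3: f ≡ 0 at y ∈ {4}; g ≡ 0 at y ∈ ∅; common: ∅.
  x = 4: f ≡ 0 at y ∈ {0}; g ≡ 0 at y ∈ {8}; common: ∅.
  x = 5: f ≡ 0 at y ∈ {7}; g ≡ 0 at y ∈ ∅; common: ∅.
  x = 6: f ≡ 0 at y ∈ {3}; g ≡ 0 at y ∈ {0, 3}; common: {3}.
  x = 7: f ≡ 0 at y ∈ {10}; g ≡ 0 at y ∈ {4, 9}; common: ∅.
  x = 8: f ≡ 0 at y ∈ {6}; g ≡ 0 at y ∈ {0, 1}; common: ∅.
  x = 9: f ≡ 0 at y ∈ {2}; g ≡ 0 at y ∈ {3, 8}; common: ∅.
  x = 10: f ≡ 0 at y ∈ {9}; g ≡ 0 at y ∈ {1, 9}; common: {9}.
Collecting: common zeros = {(6, 3), (10, 9)}, so the count is 2.
Comparison with the Bézout bound: 2 ≤ 2 = deg(f)·deg(g), as expected for curves with no common component (the bound is attained).


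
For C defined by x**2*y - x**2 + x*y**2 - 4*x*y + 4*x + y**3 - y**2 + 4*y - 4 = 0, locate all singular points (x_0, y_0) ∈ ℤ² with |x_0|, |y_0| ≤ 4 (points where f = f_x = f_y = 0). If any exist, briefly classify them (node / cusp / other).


Singular points: {(2, 0)}; classification: node.

Compute partial derivatives:
  f_x = 2*x*y - 2*x + y**2 - 4*y + 4.
  f_y = x**2 + 2*x*y - 4*x + 3*y**2 - 2*y + 4.
Scan x_0 ∈ {−4, ..., 4}. For each x_0, f_y(x_0, y) is a polynomial in y; find its integer roots y ∈ {−4, ..., 4}, then test f_x and f at those candidates.
  x = -4: f_y(-4, y) = 3*y**2 - 10*y + 36; no integer root y with |y| ≤ 4.
  x = -3: f_y(-3, y) = 3*y**2 - 8*y + 25; no integer root y with |y| ≤ 4.
  x = -2: f_y(-2, y) = 3*y**2 - 6*y + 16; no integer root y with |y| ≤ 4.
  x = -1: f_y(-1, y) = 3*y**2 - 4*y + 9; no integer root y with |y| ≤ 4.
  x = 0: f_y(0, y) = 3*y**2 - 2*y + 4; no integer root y with |y| ≤ 4.
  x = 1: f_y(1, y) = 3*y**2 + 1; no integer root y with |y| ≤ 4.
  x = 2: f_y(2, y) = 3*y**2 + 2*y; vanishes at y ∈ {0}. (2, 0): f_x = 0, f = 0 — SINGULAR.
  x = 3: f_y(3, y) = 3*y**2 + 4*y + 1; vanishes at y ∈ {-1}. (3, -1): f_x = -3 ≠ 0.
  x = 4: f_y(4, y) = 3*y**2 + 6*y + 4; no integer root y with |y| ≤ 4.
Only singular point on the grid: (2, 0).
Classify: substitute x = 2 + u, y = 0 + v and expand: f = u**2*v - u**2 + u*v**2 + v**3 + v**2.
No constant or linear terms (consistent with a singular point). Quadratic part: -u**2 + v**2. Cubic part: u**2*v + u*v**2 + v**3.
The quadratic part v**2 - u**2 = (v − u)(v + u) splits into two distinct linear factors, so there are two distinct tangent lines y − 0 = ±(x − 2) — this is a node (ordinary double point).
Classification: node.


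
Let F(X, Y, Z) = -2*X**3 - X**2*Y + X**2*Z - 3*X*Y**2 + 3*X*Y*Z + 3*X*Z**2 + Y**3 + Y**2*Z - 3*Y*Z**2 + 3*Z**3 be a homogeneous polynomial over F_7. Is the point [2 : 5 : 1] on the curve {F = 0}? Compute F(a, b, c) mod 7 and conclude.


F(2,5,1) ≡ 6 (mod 7); P is NOT on the curve.

Evaluate F(2, 5, 1) term-by-term (mod 7).
  -2*X**3 ↦ -2·8·1·1 = -16
  -X**2*Y ↦ -1·4·5·1 = -20
  X**2*Z ↦ 1·4·1·1 = 4
  -3*X*Y**2 ↦ -3·2·25·1 = -150
  3*X*Y*Z ↦ 3·2·5·1 = 30
  3*X*Z**2 ↦ 3·2·1·1 = 6
  Y**3 ↦ 1·1·125·1 = 125
  Y**2*Z ↦ 1·1·25·1 = 25
  -3*Y*Z**2 ↦ -3·1·5·1 = -15
  3*Z**3 ↦ 3·1·1·1 = 3
Sum: F(2, 5, 1) = (-16) + (-20) + (4) + (-150) + (30) + (6) + (125) + (25) + (-15) + (3) = -8.
Reducing mod 7: -8 ≡ 6 (mod 7).
Since F(a, b, c) ≡ 6 ≠ 0 (mod 7), P does NOT lie on the curve.


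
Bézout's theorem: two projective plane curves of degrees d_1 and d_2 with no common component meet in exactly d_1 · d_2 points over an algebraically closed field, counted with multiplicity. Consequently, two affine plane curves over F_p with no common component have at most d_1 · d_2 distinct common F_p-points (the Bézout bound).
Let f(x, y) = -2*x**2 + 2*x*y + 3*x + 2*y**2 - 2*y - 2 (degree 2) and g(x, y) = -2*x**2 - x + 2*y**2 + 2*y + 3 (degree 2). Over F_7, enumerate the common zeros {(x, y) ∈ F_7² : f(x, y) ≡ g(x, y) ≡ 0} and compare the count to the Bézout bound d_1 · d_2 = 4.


Common zeros: {(6, 2)}; count = 1; Bézout bound = 4.

deg(f) = 2, deg(g) = 2, so Bézout bound = 4.
Scan x ∈ F_7. For each x, list the y ∈ F_7 with f(x, y) ≡ 0 and those with g(x, y) ≡ 0 (mod 7); the common zeros in that column are the intersection.
  x = 0: f ≡ 0 at y ∈ ∅; g ≡ 0 at y ∈ {1, 5}; common: ∅.
  x = 1: f ≡ 0 at y ∈ {2, 5}; g ≡ 0 at y ∈ {0, 6}; common: ∅.
  x = 2: f ≡ 0 at y ∈ {1, 5}; g ≡ 0 at y ∈ {0, 6}; common: ∅.
  x = 3: f ≡ 0 at y ∈ ∅; g ≡ 0 at y ∈ {1, 5}; common: ∅.
  x = 4: f ≡ 0 at y ∈ {1, 3}; g ≡ 0 at y ∈ {2, 4}; common: ∅.
  x = 5: f ≡ 0 at y ∈ ∅; g ≡ 0 at y ∈ {3}; common: ∅.
  x = 6: f ≡ 0 at y ∈ {0, 2}; g ≡ 0 at y ∈ {2, 4}; common: {2}.
Collecting: common zeros = {(6, 2)}, so the count is 1.
Comparison with the Bézout bound: 1 ≤ 4 = deg(f)·deg(g), as expected for curves with no common component (the affine F_7-count falls short of the bound because intersections may lie at infinity, over extension fields, or carry multiplicity).


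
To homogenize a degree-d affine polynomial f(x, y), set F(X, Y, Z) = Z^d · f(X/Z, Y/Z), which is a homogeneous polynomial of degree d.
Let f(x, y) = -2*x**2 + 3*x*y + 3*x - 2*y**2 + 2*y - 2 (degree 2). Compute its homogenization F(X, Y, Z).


F(X, Y, Z) = -2*X**2 + 3*X*Y + 3*X*Z - 2*Y**2 + 2*Y*Z - 2*Z**2

deg(f) = 2.
Substitute x = X/Z, y = Y/Z into f, then multiply by Z^2.
  monomial -2·x^2·y^0 ↦ -2·X^2·Y^0·Z^0.
  monomial 3·x^1·y^1 ↦ 3·X^1·Y^1·Z^0.
  monomial 3·x^1·y^0 ↦ 3·X^1·Y^0·Z^1.
  monomial -2·x^0·y^2 ↦ -2·X^0·Y^2·Z^0.
  monomial 2·x^0·y^1 ↦ 2·X^0·Y^1·Z^1.
  monomial -2·x^0·y^0 ↦ -2·X^0·Y^0·Z^2.
Collecting: F(X, Y, Z) = -2*X**2 + 3*X*Y + 3*X*Z - 2*Y**2 + 2*Y*Z - 2*Z**2.


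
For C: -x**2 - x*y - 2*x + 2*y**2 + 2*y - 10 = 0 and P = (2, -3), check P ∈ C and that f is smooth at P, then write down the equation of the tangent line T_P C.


Tangent line at P: -3*x - 12*y - 30 = 0.

Step 1: f(2, -3) = 0, so P lies on C.
Step 2: partial derivatives
  f_x(x, y) = -2*x - y - 2, f_y(x, y) = -x + 4*y + 2.
  f_x(P) = -3, f_y(P) = -12 (gradient nonzero, so P is smooth).
Step 3: tangent line at P: -3·(x − 2) + -12·(y − -3) = 0.
Expanding: -3*x - 12*y - 30 = 0.


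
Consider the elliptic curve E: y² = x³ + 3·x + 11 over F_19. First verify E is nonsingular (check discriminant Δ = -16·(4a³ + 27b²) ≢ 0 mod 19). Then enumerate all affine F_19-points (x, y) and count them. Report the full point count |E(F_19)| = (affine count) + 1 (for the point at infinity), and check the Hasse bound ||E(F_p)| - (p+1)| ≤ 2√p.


Affine points = {(0, 7), (0, 12), (2, 5), (2, 14), (3, 3), (3, 16), (4, 7), (4, 12), (6, 6), (6, 13), (9, 8), (9, 11), (11, 8), (11, 11), (13, 9), (13, 10), (14, 2), (14, 17), (15, 7), (15, 12), (17, 4), (17, 15), (18, 8), (18, 11)}; affine count = 24; |E(F_19)| = 25.

Discriminant check: Δ ∝ 4a³ + 27b² = 4·3³ + 27·11² = 4·27 + 27·121 ≡ 12 (mod 19). Nonzero ⇒ E is nonsingular.
For each x ∈ F_19, compute rhs = x³ + 3·x + 11 mod 19, then count y ∈ F_19 with y² ≡ rhs.
  x = 0: rhs = 11, matching y values: 7, 12 (2 points).
  x = 1: rhs = 15, matching y values: none (0 points).
  x = 2: rhs = 6, matching y values: 5, 14 (2 points).
  x = 3: rhs = 9, matching y values: 3, 16 (2 points).
  x = 4: rhs = 11, matching y values: 7, 12 (2 points).
  x = 5: rhs = 18, matching y values: none (0 points).
  x = 6: rhs = 17, matching y values: 6, 13 (2 points).
  x = 7: rhs = 14, matching y values: none (0 points).
  x = 8: rhs = 15, matching y values: none (0 points).
  x = 9: rhs = 7, matching y values: 8, 11 (2 points).
  x = 10: rhs = 15, matching y values: none (0 points).
  x = 11: rhs = 7, matching y values: 8, 11 (2 points).
  x = 12: rhs = 8, matching y values: none (0 points).
  x = 13: rhs = 5, matching y values: 9, 10 (2 points).
  x = 14: rhs = 4, matching y values: 2, 17 (2 points).
  x = 15: rhs = 11, matching y values: 7, 12 (2 points).
  x = 16: rhs = 13, matching y values: none (0 points).
  x = 17: rhs = 16, matching y values: 4, 15 (2 points).
  x = 18: rhs = 7, matching y values: 8, 11 (2 points).
Total affine count: 24.
Full point count |E(F_19)| = 24 + 1 = 25.
Hasse bound: |25 − (19+1)| = |5| = 5 ≤ 2√19 ≈ 8.7178 ✓.


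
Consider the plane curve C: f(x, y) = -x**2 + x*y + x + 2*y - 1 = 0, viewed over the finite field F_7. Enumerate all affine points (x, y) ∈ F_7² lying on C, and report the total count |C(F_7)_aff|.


Affine F_7-points: {(0, 4), (1, 5), (2, 6), (3, 0), (4, 1), (5, 0), (5, 1), (5, 2), (5, 3), (5, 4), (5, 5), (5, 6), (6, 3)}; count = 13.

For each of the 49 pairs (x, y) ∈ F_7², evaluate f(x, y) mod 7. Record the zeros.
  x = 0: [0↦6, 1↦1, 2↦3, 3↦5, 4↦0, 5↦2, 6↦4]  zeros at y ∈ {4}
  x = 1: [0↦6, 1↦2, 2↦5, 3↦1, 4↦4, 5↦0, 6↦3]  zeros at y ∈ {5}
  x = 2: [0↦4, 1↦1, 2↦5, 3↦2, 4↦6, 5↦3, 6↦0]  zeros at y ∈ {6}
  x = 3: [0↦0, 1↦5, 2↦3, 3↦1, 4↦6, 5↦4, 6↦2]  zeros at y ∈ {0}
  x = 4: [0↦1, 1↦0, 2↦6, 3↦5, 4↦4, 5↦3, 6↦2]  zeros at y ∈ {1}
  x = 5: [0↦0, 1↦0, 2↦0, 3↦0, 4↦0, 5↦0, 6↦0]  zeros at y ∈ {0, 1, 2, 3, 4, 5, 6}
  x = 6: [0↦4, 1↦5, 2↦6, 3↦0, 4↦1, 5↦2, 6↦3]  zeros at y ∈ {3}
Collecting zeros: affine points = {(0, 4), (1, 5), (2, 6), (3, 0), (4, 1), (5, 0), (5, 1), (5, 2), (5, 3), (5, 4), (5, 5), (5, 6), (6, 3)}.
Total count |C(F_7)_aff| = 13.


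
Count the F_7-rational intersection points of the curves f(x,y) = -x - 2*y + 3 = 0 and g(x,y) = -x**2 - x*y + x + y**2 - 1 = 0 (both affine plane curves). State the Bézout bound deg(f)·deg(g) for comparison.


Common zeros: {(3, 0)}; count = 1; Bézout bound = 2.

deg(f) = 1, deg(g) = 2, so Bézout bound = 2.
Scan x ∈ F_7. For each x, list the y ∈ F_7 with f(x, y) ≡ 0 and those with g(x, y) ≡ 0 (mod 7); the common zeros in that column are the intersection.
  x = 0: f ≡ 0 at y ∈ {5}; g ≡ 0 at y ∈ {1, 6}; common: ∅.
  x = 1: f ≡ 0 at y ∈ {1}; g ≡ 0 at y ∈ ∅; common: ∅.
  x = 2: f ≡ 0 at y ∈ {4}; g ≡ 0 at y ∈ {3, 6}; common: ∅.
  x = 3: f ≡ 0 at y ∈ {0}; g ≡ 0 at y ∈ {0, 3}; common: {0}.
  x = 4: f ≡ 0 at y ∈ {3}; g ≡ 0 at y ∈ ∅; common: ∅.
  x = 5: f ≡ 0 at y ∈ {6}; g ≡ 0 at y ∈ {0, 5}; common: ∅.
  x = 6: f ≡ 0 at y ∈ {2}; g ≡ 0 at y ∈ ∅; common: ∅.
Collecting: common zeros = {(3, 0)}, so the count is 1.
Comparison with the Bézout bound: 1 ≤ 2 = deg(f)·deg(g), as expected for curves with no common component (the affine F_7-count falls short of the bound because intersections may lie at infinity, over extension fields, or carry multiplicity).


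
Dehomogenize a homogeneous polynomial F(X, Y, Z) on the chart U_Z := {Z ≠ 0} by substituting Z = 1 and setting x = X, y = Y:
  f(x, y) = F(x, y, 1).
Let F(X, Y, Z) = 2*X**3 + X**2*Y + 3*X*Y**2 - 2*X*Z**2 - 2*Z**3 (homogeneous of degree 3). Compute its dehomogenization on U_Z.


f(x, y) = 2*x**3 + x**2*y + 3*x*y**2 - 2*x - 2

On U_Z we set Z = 1. Each monomial c·X^i·Y^j·Z^k in F becomes c·x^i·y^j·1^k = c·x^i·y^j.
Substituting Z = 1: F(X, Y, 1) = 2*x**3 + x**2*y + 3*x*y**2 - 2*x - 2.
Note: deg(f) ≤ deg(F) = 3; strict inequality happens when F is divisible by Z (lost terms).


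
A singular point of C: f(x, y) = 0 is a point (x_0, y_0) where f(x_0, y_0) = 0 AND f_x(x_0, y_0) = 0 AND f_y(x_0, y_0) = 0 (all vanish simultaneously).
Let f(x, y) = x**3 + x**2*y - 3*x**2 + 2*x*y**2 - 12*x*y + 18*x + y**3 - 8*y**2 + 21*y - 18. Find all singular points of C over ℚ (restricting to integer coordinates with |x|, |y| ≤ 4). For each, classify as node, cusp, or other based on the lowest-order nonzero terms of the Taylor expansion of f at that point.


Singular points: {(0, 3)}; classification: cusp.

Compute partial derivatives:
  f_x = 3*x**2 + 2*x*y - 6*x + 2*y**2 - 12*y + 18.
  f_y = x**2 + 4*x*y - 12*x + 3*y**2 - 16*y + 21.
Scan x_0 ∈ {−4, ..., 4}. For each x_0, f_y(x_0, y) is a polynomial in y; find its integer roots y ∈ {−4, ..., 4}, then test f_x and f at those candidates.
  x = -4: f_y(-4, y) = 3*y**2 - 32*y + 85; no integer root y with |y| ≤ 4.
  x = -3: f_y(-3, y) = 3*y**2 - 28*y + 66; no integer root y with |y| ≤ 4.
  x = -2: f_y(-2, y) = 3*y**2 - 24*y + 49; no integer root y with |y| ≤ 4.
  x = -1: f_y(-1, y) = 3*y**2 - 20*y + 34; no integer root y with |y| ≤ 4.
  x = 0: f_y(0, y) = 3*y**2 - 16*y + 21; vanishes at y ∈ {3}. (0, 3): f_x = 0, f = 0 — SINGULAR.
  x = 1: f_y(1, y) = 3*y**2 - 12*y + 10; no integer root y with |y| ≤ 4.
  x = 2: f_y(2, y) = 3*y**2 - 8*y + 1; no integer root y with |y| ≤ 4.
  x = 3: f_y(3, y) = 3*y**2 - 4*y - 6; no integer root y with |y| ≤ 4.
  x = 4: f_y(4, y) = 3*y**2 - 11; no integer root y with |y| ≤ 4.
Only singular point on the grid: (0, 3).
Classify: substitute x = 0 + u, y = 3 + v and expand: f = u**3 + u**2*v + 2*u*v**2 + v**3 + v**2.
No constant or linear terms (consistent with a singular point). Quadratic part: v**2. Cubic part: u**3 + u**2*v + 2*u*v**2 + v**3.
The quadratic part v**2 is a perfect square, so there is a single (double) tangent line v = 0, i.e. y = 3. Restricting the cubic part to that line (v = 0) leaves u**3 ≠ 0, so f is not divisible by v and the branch is v² ≈ -u**3 to lowest order — this is a cusp.
Classification: cusp.


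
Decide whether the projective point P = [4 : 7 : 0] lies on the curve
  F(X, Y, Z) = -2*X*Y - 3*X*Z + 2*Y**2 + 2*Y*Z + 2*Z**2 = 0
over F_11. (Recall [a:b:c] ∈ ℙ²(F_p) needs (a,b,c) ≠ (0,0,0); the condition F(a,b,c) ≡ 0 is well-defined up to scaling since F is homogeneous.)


F(4,7,0) ≡ 9 (mod 11); P is NOT on the curve.

Evaluate F(4, 7, 0) term-by-term (mod 11).
  -2*X*Y ↦ -2·4·7·1 = -56
  -3*X*Z ↦ -3·4·1·0 = 0
  2*Y**2 ↦ 2·1·49·1 = 98
  2*Y*Z ↦ 2·1·7·0 = 0
  2*Z**2 ↦ 2·1·1·0 = 0
Sum: F(4, 7, 0) = (-56) + (0) + (98) + (0) + (0) = 42.
Reducing mod 11: 42 ≡ 9 (mod 11).
Since F(a, b, c) ≡ 9 ≠ 0 (mod 11), P does NOT lie on the curve.


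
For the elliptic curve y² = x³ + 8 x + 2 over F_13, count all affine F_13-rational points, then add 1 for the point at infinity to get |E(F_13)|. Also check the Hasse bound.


Affine points = {(2, 0), (3, 1), (3, 12), (9, 6), (9, 7), (10, 4), (10, 9), (11, 2), (11, 11)}; affine count = 9; |E(F_13)| = 10.

Discriminant check: Δ ∝ 4a³ + 27b² = 4·8³ + 27·2² = 4·512 + 27·4 ≡ 11 (mod 13). Nonzero ⇒ E is nonsingular.
For each x ∈ F_13, compute rhs = x³ + 8·x + 2 mod 13, then count y ∈ F_13 with y² ≡ rhs.
  x = 0: rhs = 2, matching y values: none (0 points).
  x = 1: rhs = 11, matching y values: none (0 points).
  x = 2: rhs = 0, matching y values: 0 (1 points).
  x = 3: rhs = 1, matching y values: 1, 12 (2 points).
  x = 4: rhs = 7, matching y values: none (0 points).
  x = 5: rhs = 11, matching y values: none (0 points).
  x = 6: rhs = 6, matching y values: none (0 points).
  x = 7: rhs = 11, matching y values: none (0 points).
  x = 8: rhs = 6, matching y values: none (0 points).
  x = 9: rhs = 10, matching y values: 6, 7 (2 points).
  x = 10: rhs = 3, matching y values: 4, 9 (2 points).
  x = 11: rhs = 4, matching y values: 2, 11 (2 points).
  x = 12: rhs = 6, matching y values: none (0 points).
Total affine count: 9.
Full point count |E(F_13)| = 9 + 1 = 10.
Hasse bound: |10 − (13+1)| = |-4| = 4 ≤ 2√13 ≈ 7.2111 ✓.


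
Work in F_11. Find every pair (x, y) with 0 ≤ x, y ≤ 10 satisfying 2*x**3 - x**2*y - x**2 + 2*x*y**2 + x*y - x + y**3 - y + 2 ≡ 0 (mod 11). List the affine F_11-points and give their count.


Affine F_11-points: {(0, 8), (1, 3), (2, 3), (3, 0), (3, 1), (3, 4), (4, 0), (6, 1), (7, 4), (9, 4), (10, 0), (10, 3), (10, 10)}; count = 13.

For each of the 121 pairs (x, y) ∈ F_11², evaluate f(x, y) mod 11. Record the zeros.
  x = 0: [0↦2, 1↦2, 2↦8, 3↦4, 4↦7, 5↦1, 6↦3, 7↦8, 8↦0, 9↦7, 10↦2]  zeros at y ∈ {8}
  x = 1: [0↦2, 1↦4, 2↦5, 3↦0, 4↦6, 5↦7, 6↦9, 7↦7, 8↦7, 9↦4, 10↦4]  zeros at y ∈ {3}
  x = 2: [0↦1, 1↦3, 2↦8, 3↦0, 4↦7, 5↦2, 6↦2, 7↦2, 8↦8, 9↦4, 10↦7]  zeros at y ∈ {3}
  x = 3: [0↦0, 1↦0, 2↦7, 3↦5, 4↦0, 5↦9, 6↦5, 7↦5, 8↦4, 9↦8, 10↦1]  zeros at y ∈ {0, 1, 4}
  x = 4: [0↦0, 1↦7, 2↦3, 3↦5, 4↦8, 5↦7, 6↦8, 7↦6, 8↦7, 9↦6, 10↦9]  zeros at y ∈ {0}
  x = 5: [0↦2, 1↦3, 2↦8, 3↦1, 4↦10, 5↦8, 6↦1, 7↦6, 8↦7, 9↦10, 10↦10]  zeros at y ∈ ∅
  x = 6: [0↦7, 1↦0, 2↦1, 3↦5, 4↦7, 5↦2, 6↦7, 7↦6, 8↦5, 9↦10, 10↦5]  zeros at y ∈ {1}
  x = 7: [0↦5, 1↦10, 2↦5, 3↦7, 4↦0, 5↦1, 6↦5, 7↦7, 8↦2, 9↦7, 10↦6]  zeros at y ∈ {4}
  x = 8: [0↦8, 1↦1, 2↦10, 3↦8, 4↦1, 5↦6, 6↦7, 7↦10, 8↦10, 9↦2, 10↦3]  zeros at y ∈ ∅
  x = 9: [0↦6, 1↦7, 2↦6, 3↦9, 4↦0, 5↦7, 6↦3, 7↦5, 8↦8, 9↦7, 10↦8]  zeros at y ∈ {4}
  x = 10: [0↦0, 1↦7, 2↦5, 3↦0, 4↦9, 5↦5, 6↦5, 7↦4, 8↦8, 9↦1, 10↦0]  zeros at y ∈ {0, 3, 10}
Collecting zeros: affine points = {(0, 8), (1, 3), (2, 3), (3, 0), (3, 1), (3, 4), (4, 0), (6, 1), (7, 4), (9, 4), (10, 0), (10, 3), (10, 10)}.
Total count |C(F_11)_aff| = 13.


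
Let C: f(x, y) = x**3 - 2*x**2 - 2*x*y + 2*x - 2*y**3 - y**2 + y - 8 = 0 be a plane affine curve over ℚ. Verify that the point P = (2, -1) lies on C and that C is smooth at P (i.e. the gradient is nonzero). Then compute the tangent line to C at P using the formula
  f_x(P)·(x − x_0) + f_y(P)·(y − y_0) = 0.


Tangent line at P: 8*x - 7*y - 23 = 0.

Step 1: f(2, -1) = 0, so P lies on C.
Step 2: partial derivatives
  f_x(x, y) = 3*x**2 - 4*x - 2*y + 2, f_y(x, y) = -2*x - 6*y**2 - 2*y + 1.
  f_x(P) = 8, f_y(P) = -7 (gradient nonzero, so P is smooth).
Step 3: tangent line at P: 8·(x − 2) + -7·(y − -1) = 0.
Expanding: 8*x - 7*y - 23 = 0.


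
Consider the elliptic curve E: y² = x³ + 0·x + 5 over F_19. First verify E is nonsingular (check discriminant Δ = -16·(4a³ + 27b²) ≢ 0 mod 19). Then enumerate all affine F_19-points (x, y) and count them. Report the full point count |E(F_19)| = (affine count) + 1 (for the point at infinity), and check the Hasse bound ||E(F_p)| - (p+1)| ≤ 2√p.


Affine points = {(0, 9), (0, 10), (1, 5), (1, 14), (5, 4), (5, 15), (7, 5), (7, 14), (8, 2), (8, 17), (10, 6), (10, 13), (11, 5), (11, 14), (12, 2), (12, 17), (13, 6), (13, 13), (15, 6), (15, 13), (16, 4), (16, 15), (17, 4), (17, 15), (18, 2), (18, 17)}; affine count = 26; |E(F_19)| = 27.

Discriminant check: Δ ∝ 4a³ + 27b² = 4·0³ + 27·5² = 4·0 + 27·25 ≡ 10 (mod 19). Nonzero ⇒ E is nonsingular.
For each x ∈ F_19, compute rhs = x³ + 0·x + 5 mod 19, then count y ∈ F_19 with y² ≡ rhs.
  x = 0: rhs = 5, matching y values: 9, 10 (2 points).
  x = 1: rhs = 6, matching y values: 5, 14 (2 points).
  x = 2: rhs = 13, matching y values: none (0 points).
  x = 3: rhs = 13, matching y values: none (0 points).
  x = 4: rhs = 12, matching y values: none (0 points).
  x = 5: rhs = 16, matching y values: 4, 15 (2 points).
  x = 6: rhs = 12, matching y values: none (0 points).
  x = 7: rhs = 6, matching y values: 5, 14 (2 points).
  x = 8: rhs = 4, matching y values: 2, 17 (2 points).
  x = 9: rhs = 12, matching y values: none (0 points).
  x = 10: rhs = 17, matching y values: 6, 13 (2 points).
  x = 11: rhs = 6, matching y values: 5, 14 (2 points).
  x = 12: rhs = 4, matching y values: 2, 17 (2 points).
  x = 13: rhs = 17, matching y values: 6, 13 (2 points).
  x = 14: rhs = 13, matching y values: none (0 points).
  x = 15: rhs = 17, matching y values: 6, 13 (2 points).
  x = 16: rhs = 16, matching y values: 4, 15 (2 points).
  x = 17: rhs = 16, matching y values: 4, 15 (2 points).
  x = 18: rhs = 4, matching y values: 2, 17 (2 points).
Total affine count: 26.
Full point count |E(F_19)| = 26 + 1 = 27.
Hasse bound: |27 − (19+1)| = |7| = 7 ≤ 2√19 ≈ 8.7178 ✓.


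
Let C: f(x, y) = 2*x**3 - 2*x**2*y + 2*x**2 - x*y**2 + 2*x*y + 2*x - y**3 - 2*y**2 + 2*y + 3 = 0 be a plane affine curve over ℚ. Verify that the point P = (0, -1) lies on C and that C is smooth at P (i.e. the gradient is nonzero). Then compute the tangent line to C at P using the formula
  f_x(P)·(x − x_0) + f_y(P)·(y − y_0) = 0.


Tangent line at P: -x + 3*y + 3 = 0.

Step 1: f(0, -1) = 0, so P lies on C.
Step 2: partial derivatives
  f_x(x, y) = 6*x**2 - 4*x*y + 4*x - y**2 + 2*y + 2, f_y(x, y) = -2*x**2 - 2*x*y + 2*x - 3*y**2 - 4*y + 2.
  f_x(P) = -1, f_y(P) = 3 (gradient nonzero, so P is smooth).
Step 3: tangent line at P: -1·(x − 0) + 3·(y − -1) = 0.
Expanding: -x + 3*y + 3 = 0.


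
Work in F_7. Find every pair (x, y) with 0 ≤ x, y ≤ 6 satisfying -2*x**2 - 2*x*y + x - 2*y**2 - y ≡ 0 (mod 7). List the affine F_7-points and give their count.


Affine F_7-points: {(0, 0), (0, 3), (1, 3), (1, 6), (4, 0), (4, 6)}; count = 6.

For each of the 49 pairs (x, y) ∈ F_7², evaluate f(x, y) mod 7. Record the zeros.
  x = 0: [0↦0, 1↦4, 2↦4, 3↦0, 4↦6, 5↦1, 6↦6]  zeros at y ∈ {0, 3}
  x = 1: [0↦6, 1↦1, 2↦6, 3↦0, 4↦4, 5↦4, 6↦0]  zeros at y ∈ {3, 6}
  x = 2: [0↦1, 1↦1, 2↦4, 3↦3, 4↦5, 5↦3, 6↦4]  zeros at y ∈ ∅
  x = 3: [0↦6, 1↦4, 2↦5, 3↦2, 4↦2, 5↦5, 6↦4]  zeros at y ∈ ∅
  x = 4: [0↦0, 1↦3, 2↦2, 3↦4, 4↦2, 5↦3, 6↦0]  zeros at y ∈ {0, 6}
  x = 5: [0↦4, 1↦5, 2↦2, 3↦2, 4↦5, 5↦4, 6↦6]  zeros at y ∈ ∅
  x = 6: [0↦4, 1↦3, 2↦5, 3↦3, 4↦4, 5↦1, 6↦1]  zeros at y ∈ ∅
Collecting zeros: affine points = {(0, 0), (0, 3), (1, 3), (1, 6), (4, 0), (4, 6)}.
Total count |C(F_7)_aff| = 6.


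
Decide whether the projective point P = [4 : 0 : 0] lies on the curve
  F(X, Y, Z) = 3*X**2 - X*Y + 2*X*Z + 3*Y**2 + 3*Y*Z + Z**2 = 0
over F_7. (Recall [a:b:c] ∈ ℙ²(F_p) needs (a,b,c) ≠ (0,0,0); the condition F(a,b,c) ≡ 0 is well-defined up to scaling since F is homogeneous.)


F(4,0,0) ≡ 6 (mod 7); P is NOT on the curve.

Evaluate F(4, 0, 0) term-by-term (mod 7).
  3*X**2 ↦ 3·16·1·1 = 48
  -X*Y ↦ -1·4·0·1 = 0
  2*X*Z ↦ 2·4·1·0 = 0
  3*Y**2 ↦ 3·1·0·1 = 0
  3*Y*Z ↦ 3·1·0·0 = 0
  Z**2 ↦ 1·1·1·0 = 0
Sum: F(4, 0, 0) = (48) + (0) + (0) + (0) + (0) + (0) = 48.
Reducing mod 7: 48 ≡ 6 (mod 7).
Since F(a, b, c) ≡ 6 ≠ 0 (mod 7), P does NOT lie on the curve.


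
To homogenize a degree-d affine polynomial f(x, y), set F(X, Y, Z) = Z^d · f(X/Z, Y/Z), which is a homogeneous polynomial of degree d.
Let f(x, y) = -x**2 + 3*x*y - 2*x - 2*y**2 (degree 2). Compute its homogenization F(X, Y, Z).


F(X, Y, Z) = -X**2 + 3*X*Y - 2*X*Z - 2*Y**2

deg(f) = 2.
Substitute x = X/Z, y = Y/Z into f, then multiply by Z^2.
  monomial -1·x^2·y^0 ↦ -1·X^2·Y^0·Z^0.
  monomial 3·x^1·y^1 ↦ 3·X^1·Y^1·Z^0.
  monomial -2·x^1·y^0 ↦ -2·X^1·Y^0·Z^1.
  monomial -2·x^0·y^2 ↦ -2·X^0·Y^2·Z^0.
Collecting: F(X, Y, Z) = -X**2 + 3*X*Y - 2*X*Z - 2*Y**2.


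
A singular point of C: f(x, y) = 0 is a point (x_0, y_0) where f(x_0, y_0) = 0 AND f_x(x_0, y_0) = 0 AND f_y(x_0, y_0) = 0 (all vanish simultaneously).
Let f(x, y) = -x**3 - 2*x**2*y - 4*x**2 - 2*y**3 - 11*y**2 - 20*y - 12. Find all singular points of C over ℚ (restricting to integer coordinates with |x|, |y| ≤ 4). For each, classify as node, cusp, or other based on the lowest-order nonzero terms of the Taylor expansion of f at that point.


Singular points: {(0, -2)}; classification: cusp.

Compute partial derivatives:
  f_x = -3*x**2 - 4*x*y - 8*x.
  f_y = -2*x**2 - 6*y**2 - 22*y - 20.
Scan x_0 ∈ {−4, ..., 4}. For each x_0, f_y(x_0, y) is a polynomial in y; find its integer roots y ∈ {−4, ..., 4}, then test f_x and f at those candidates.
  x = -4: f_y(-4, y) = -6*y**2 - 22*y - 52; no integer root y with |y| ≤ 4.
  x = -3: f_y(-3, y) = -6*y**2 - 22*y - 38; no integer root y with |y| ≤ 4.
  x = -2: f_y(-2, y) = -6*y**2 - 22*y - 28; no integer root y with |y| ≤ 4.
  x = -1: f_y(-1, y) = -6*y**2 - 22*y - 22; no integer root y with |y| ≤ 4.
  x = 0: f_y(0, y) = -6*y**2 - 22*y - 20; vanishes at y ∈ {-2}. (0, -2): f_x = 0, f = 0 — SINGULAR.
  x = 1: f_y(1, y) = -6*y**2 - 22*y - 22; no integer root y with |y| ≤ 4.
  x = 2: f_y(2, y) = -6*y**2 - 22*y - 28; no integer root y with |y| ≤ 4.
  x = 3: f_y(3, y) = -6*y**2 - 22*y - 38; no integer root y with |y| ≤ 4.
  x = 4: f_y(4, y) = -6*y**2 - 22*y - 52; no integer root y with |y| ≤ 4.
Only singular point on the grid: (0, -2).
Classify: substitute x = 0 + u, y = -2 + v and expand: f = -u**3 - 2*u**2*v - 2*v**3 + v**2.
No constant or linear terms (consistent with a singular point). Quadratic part: v**2. Cubic part: -u**3 - 2*u**2*v - 2*v**3.
The quadratic part v**2 is a perfect square, so there is a single (double) tangent line v = 0, i.e. y = -2. Restricting the cubic part to that line (v = 0) leaves -u**3 ≠ 0, so f is not divisible by v and the branch is v² ≈ u**3 to lowest order — this is a cusp.
Classification: cusp.


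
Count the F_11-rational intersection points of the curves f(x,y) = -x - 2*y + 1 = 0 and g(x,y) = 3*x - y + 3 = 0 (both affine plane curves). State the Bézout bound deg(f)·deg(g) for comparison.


Common zeros: {(4, 4)}; count = 1; Bézout bound = 1.

deg(f) = 1, deg(g) = 1, so Bézout bound = 1.
Scan x ∈ F_11. For each x, list the y ∈ F_11 with f(x, y) ≡ 0 and those with g(x, y) ≡ 0 (mod 11); the common zeros in that column are the intersection.
  x = 0: f ≡ 0 at y ∈ {6}; g ≡ 0 at y ∈ {3}; common: ∅.
  x = 1: f ≡ 0 at y ∈ {0}; g ≡ 0 at y ∈ {6}; common: ∅.
  x = 2: f ≡ 0 at y ∈ {5}; g ≡ 0 at y ∈ {9}; common: ∅.
  x = 3: f ≡ 0 at y ∈ {10}; g ≡ 0 at y ∈ {1}; common: ∅.
  x = 4: f ≡ 0 at y ∈ {4}; g ≡ 0 at y ∈ {4}; common: {4}.
  x = 5: f ≡ 0 at y ∈ {9}; g ≡ 0 at y ∈ {7}; common: ∅.
  x = 6: f ≡ 0 at y ∈ {3}; g ≡ 0 at y ∈ {10}; common: ∅.
  x = 7: f ≡ 0 at y ∈ {8}; g ≡ 0 at y ∈ {2}; common: ∅.
  x = 8: f ≡ 0 at y ∈ {2}; g ≡ 0 at y ∈ {5}; common: ∅.
  x = 9: f ≡ 0 at y ∈ {7}; g ≡ 0 at y ∈ {8}; common: ∅.
  x = 10: f ≡ 0 at y ∈ {1}; g ≡ 0 at y ∈ {0}; common: ∅.
Collecting: common zeros = {(4, 4)}, so the count is 1.
Comparison with the Bézout bound: 1 ≤ 1 = deg(f)·deg(g), as expected for curves with no common component (the bound is attained).


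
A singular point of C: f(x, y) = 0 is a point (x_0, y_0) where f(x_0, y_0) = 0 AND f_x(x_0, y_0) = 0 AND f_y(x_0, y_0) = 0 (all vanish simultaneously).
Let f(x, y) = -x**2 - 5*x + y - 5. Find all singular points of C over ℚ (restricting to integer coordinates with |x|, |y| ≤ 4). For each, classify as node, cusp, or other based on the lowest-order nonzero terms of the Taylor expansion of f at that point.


No singular points in the scanned grid; C is smooth there.

Compute partial derivatives:
  f_x = -2*x - 5.
  f_y = 1.
f_y = 1 is a nonzero constant, so f_y never vanishes: no point (x, y) can satisfy f = f_x = f_y = 0. In particular no (x, y) ∈ {−4, ..., 4}² is singular; the curve is smooth.


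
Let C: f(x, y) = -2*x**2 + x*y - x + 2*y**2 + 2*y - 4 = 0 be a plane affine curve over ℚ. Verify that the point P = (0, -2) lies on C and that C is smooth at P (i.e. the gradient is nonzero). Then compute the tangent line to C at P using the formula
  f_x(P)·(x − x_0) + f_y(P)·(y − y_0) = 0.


Tangent line at P: -3*x - 6*y - 12 = 0.

Step 1: f(0, -2) = 0, so P lies on C.
Step 2: partial derivatives
  f_x(x, y) = -4*x + y - 1, f_y(x, y) = x + 4*y + 2.
  f_x(P) = -3, f_y(P) = -6 (gradient nonzero, so P is smooth).
Step 3: tangent line at P: -3·(x − 0) + -6·(y − -2) = 0.
Expanding: -3*x - 6*y - 12 = 0.


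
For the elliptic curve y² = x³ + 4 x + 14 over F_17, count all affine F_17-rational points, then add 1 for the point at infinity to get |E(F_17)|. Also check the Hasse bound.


Affine points = {(1, 6), (1, 11), (2, 8), (2, 9), (3, 6), (3, 11), (4, 3), (4, 14), (6, 4), (6, 13), (10, 0), (13, 6), (13, 11), (14, 3), (14, 14), (15, 7), (15, 10), (16, 3), (16, 14)}; affine count = 19; |E(F_17)| = 20.

Discriminant check: Δ ∝ 4a³ + 27b² = 4·4³ + 27·14² = 4·64 + 27·196 ≡ 6 (mod 17). Nonzero ⇒ E is nonsingular.
For each x ∈ F_17, compute rhs = x³ + 4·x + 14 mod 17, then count y ∈ F_17 with y² ≡ rhs.
  x = 0: rhs = 14, matching y values: none (0 points).
  x = 1: rhs = 2, matching y values: 6, 11 (2 points).
  x = 2: rhs = 13, matching y values: 8, 9 (2 points).
  x = 3: rhs = 2, matching y values: 6, 11 (2 points).
  x = 4: rhs = 9, matching y values: 3, 14 (2 points).
  x = 5: rhs = 6, matching y values: none (0 points).
  x = 6: rhs = 16, matching y values: 4, 13 (2 points).
  x = 7: rhs = 11, matching y values: none (0 points).
  x = 8: rhs = 14, matching y values: none (0 points).
  x = 9: rhs = 14, matching y values: none (0 points).
  x = 10: rhs = 0, matching y values: 0 (1 points).
  x = 11: rhs = 12, matching y values: none (0 points).
  x = 12: rhs = 5, matching y values: none (0 points).
  x = 13: rhs = 2, matching y values: 6, 11 (2 points).
  x = 14: rhs = 9, matching y values: 3, 14 (2 points).
  x = 15: rhs = 15, matching y values: 7, 10 (2 points).
  x = 16: rhs = 9, matching y values: 3, 14 (2 points).
Total affine count: 19.
Full point count |E(F_17)| = 19 + 1 = 20.
Hasse bound: |20 − (17+1)| = |2| = 2 ≤ 2√17 ≈ 8.2462 ✓.


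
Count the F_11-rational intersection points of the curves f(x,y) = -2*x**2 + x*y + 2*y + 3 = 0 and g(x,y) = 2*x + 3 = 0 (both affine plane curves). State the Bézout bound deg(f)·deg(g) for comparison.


Common zeros: {(4, 3)}; count = 1; Bézout bound = 2.

deg(f) = 2, deg(g) = 1, so Bézout bound = 2.
Scan x ∈ F_11. For each x, list the y ∈ F_11 with f(x, y) ≡ 0 and those with g(x, y) ≡ 0 (mod 11); the common zeros in that column are the intersection.
  x = 0: f ≡ 0 at y ∈ {4}; g ≡ 0 at y ∈ ∅; common: ∅.
  x = 1: f ≡ 0 at y ∈ {7}; g ≡ 0 at y ∈ ∅; common: ∅.
  x = 2: f ≡ 0 at y ∈ {4}; g ≡ 0 at y ∈ ∅; common: ∅.
  x = 3: f ≡ 0 at y ∈ {3}; g ≡ 0 at y ∈ ∅; common: ∅.
  x = 4: f ≡ 0 at y ∈ {3}; g ≡ 0 at y ∈ {0, 1, 2, 3, 4, 5, 6, 7, 8, 9, 10}; common: {3}.
  x = 5: f ≡ 0 at y ∈ {2}; g ≡ 0 at y ∈ ∅; common: ∅.
  x = 6: f ≡ 0 at y ∈ {10}; g ≡ 0 at y ∈ ∅; common: ∅.
  x = 7: f ≡ 0 at y ∈ {2}; g ≡ 0 at y ∈ ∅; common: ∅.
  x = 8: f ≡ 0 at y ∈ {7}; g ≡ 0 at y ∈ ∅; common: ∅.
  x = 9: f ≡ 0 at y ∈ ∅; g ≡ 0 at y ∈ ∅; common: ∅.
  x = 10: f ≡ 0 at y ∈ {10}; g ≡ 0 at y ∈ ∅; common: ∅.
Collecting: common zeros = {(4, 3)}, so the count is 1.
Comparison with the Bézout bound: 1 ≤ 2 = deg(f)·deg(g), as expected for curves with no common component (the affine F_11-count falls short of the bound because intersections may lie at infinity, over extension fields, or carry multiplicity).


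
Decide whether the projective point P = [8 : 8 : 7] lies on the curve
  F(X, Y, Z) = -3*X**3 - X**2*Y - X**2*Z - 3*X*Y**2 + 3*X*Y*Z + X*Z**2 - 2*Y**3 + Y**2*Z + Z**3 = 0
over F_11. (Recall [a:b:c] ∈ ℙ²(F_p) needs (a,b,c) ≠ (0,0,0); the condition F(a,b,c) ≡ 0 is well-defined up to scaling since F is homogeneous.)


F(8,8,7) ≡ 1 (mod 11); P is NOT on the curve.

Evaluate F(8, 8, 7) term-by-term (mod 11).
  -3*X**3 ↦ -3·512·1·1 = -1536
  -X**2*Y ↦ -1·64·8·1 = -512
  -X**2*Z ↦ -1·64·1·7 = -448
  -3*X*Y**2 ↦ -3·8·64·1 = -1536
  3*X*Y*Z ↦ 3·8·8·7 = 1344
  X*Z**2 ↦ 1·8·1·49 = 392
  -2*Y**3 ↦ -2·1·512·1 = -1024
  Y**2*Z ↦ 1·1·64·7 = 448
  Z**3 ↦ 1·1·1·343 = 343
Sum: F(8, 8, 7) = (-1536) + (-512) + (-448) + (-1536) + (1344) + (392) + (-1024) + (448) + (343) = -2529.
Reducing mod 11: -2529 ≡ 1 (mod 11).
Since F(a, b, c) ≡ 1 ≠ 0 (mod 11), P does NOT lie on the curve.


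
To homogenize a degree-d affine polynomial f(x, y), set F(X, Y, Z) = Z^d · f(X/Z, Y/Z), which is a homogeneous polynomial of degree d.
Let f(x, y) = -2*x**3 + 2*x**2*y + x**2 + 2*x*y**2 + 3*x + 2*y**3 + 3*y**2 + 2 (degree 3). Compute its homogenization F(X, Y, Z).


F(X, Y, Z) = -2*X**3 + 2*X**2*Y + X**2*Z + 2*X*Y**2 + 3*X*Z**2 + 2*Y**3 + 3*Y**2*Z + 2*Z**3

deg(f) = 3.
Substitute x = X/Z, y = Y/Z into f, then multiply by Z^3.
  monomial -2·x^3·y^0 ↦ -2·X^3·Y^0·Z^0.
  monomial 2·x^2·y^1 ↦ 2·X^2·Y^1·Z^0.
  monomial 1·x^2·y^0 ↦ 1·X^2·Y^0·Z^1.
  monomial 2·x^1·y^2 ↦ 2·X^1·Y^2·Z^0.
  monomial 3·x^1·y^0 ↦ 3·X^1·Y^0·Z^2.
  monomial 2·x^0·y^3 ↦ 2·X^0·Y^3·Z^0.
  monomial 3·x^0·y^2 ↦ 3·X^0·Y^2·Z^1.
  monomial 2·x^0·y^0 ↦ 2·X^0·Y^0·Z^3.
Collecting: F(X, Y, Z) = -2*X**3 + 2*X**2*Y + X**2*Z + 2*X*Y**2 + 3*X*Z**2 + 2*Y**3 + 3*Y**2*Z + 2*Z**3.


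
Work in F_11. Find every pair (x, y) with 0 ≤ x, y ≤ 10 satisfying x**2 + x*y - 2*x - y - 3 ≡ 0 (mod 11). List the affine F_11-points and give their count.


Affine F_11-points: {(0, 8), (2, 3), (3, 0), (4, 2), (5, 8), (6, 9), (7, 2), (8, 3), (9, 9), (10, 0)}; count = 10.

For each of the 121 pairs (x, y) ∈ F_11², evaluate f(x, y) mod 11. Record the zeros.
  x = 0: [0↦8, 1↦7, 2↦6, 3↦5, 4↦4, 5↦3, 6↦2, 7↦1, 8↦0, 9↦10, 10↦9]  zeros at y ∈ {8}
  x = 1: [0↦7, 1↦7, 2↦7, 3↦7, 4↦7, 5↦7, 6↦7, 7↦7, 8↦7, 9↦7, 10↦7]  zeros at y ∈ ∅
  x = 2: [0↦8, 1↦9, 2↦10, 3↦0, 4↦1, 5↦2, 6↦3, 7↦4, 8↦5, 9↦6, 10↦7]  zeros at y ∈ {3}
  x = 3: [0↦0, 1↦2, 2↦4, 3↦6, 4↦8, 5↦10, 6↦1, 7↦3, 8↦5, 9↦7, 10↦9]  zeros at y ∈ {0}
  x = 4: [0↦5, 1↦8, 2↦0, 3↦3, 4↦6, 5↦9, 6↦1, 7↦4, 8↦7, 9↦10, 10↦2]  zeros at y ∈ {2}
  x = 5: [0↦1, 1↦5, 2↦9, 3↦2, 4↦6, 5↦10, 6↦3, 7↦7, 8↦0, 9↦4, 10↦8]  zeros at y ∈ {8}
  x = 6: [0↦10, 1↦4, 2↦9, 3↦3, 4↦8, 5↦2, 6↦7, 7↦1, 8↦6, 9↦0, 10↦5]  zeros at y ∈ {9}
  x = 7: [0↦10, 1↦5, 2↦0, 3↦6, 4↦1, 5↦7, 6↦2, 7↦8, 8↦3, 9↦9, 10↦4]  zeros at y ∈ {2}
  x = 8: [0↦1, 1↦8, 2↦4, 3↦0, 4↦7, 5↦3, 6↦10, 7↦6, 8↦2, 9↦9, 10↦5]  zeros at y ∈ {3}
  x = 9: [0↦5, 1↦2, 2↦10, 3↦7, 4↦4, 5↦1, 6↦9, 7↦6, 8↦3, 9↦0, 10↦8]  zeros at y ∈ {9}
  x = 10: [0↦0, 1↦9, 2↦7, 3↦5, 4↦3, 5↦1, 6↦10, 7↦8, 8↦6, 9↦4, 10↦2]  zeros at y ∈ {0}
Collecting zeros: affine points = {(0, 8), (2, 3), (3, 0), (4, 2), (5, 8), (6, 9), (7, 2), (8, 3), (9, 9), (10, 0)}.
Total count |C(F_11)_aff| = 10.


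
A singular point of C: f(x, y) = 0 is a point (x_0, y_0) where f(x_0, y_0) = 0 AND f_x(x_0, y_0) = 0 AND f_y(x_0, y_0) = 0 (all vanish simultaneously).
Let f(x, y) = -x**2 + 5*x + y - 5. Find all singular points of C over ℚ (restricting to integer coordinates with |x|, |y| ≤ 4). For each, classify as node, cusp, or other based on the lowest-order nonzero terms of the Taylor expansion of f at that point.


No singular points in the scanned grid; C is smooth there.

Compute partial derivatives:
  f_x = 5 - 2*x.
  f_y = 1.
f_y = 1 is a nonzero constant, so f_y never vanishes: no point (x, y) can satisfy f = f_x = f_y = 0. In particular no (x, y) ∈ {−4, ..., 4}² is singular; the curve is smooth.


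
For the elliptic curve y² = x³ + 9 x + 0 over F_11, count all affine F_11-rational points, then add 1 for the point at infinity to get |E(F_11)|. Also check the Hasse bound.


Affine points = {(0, 0), (2, 2), (2, 9), (4, 1), (4, 10), (5, 4), (5, 7), (8, 1), (8, 10), (10, 1), (10, 10)}; affine count = 11; |E(F_11)| = 12.

Discriminant check: Δ ∝ 4a³ + 27b² = 4·9³ + 27·0² = 4·729 + 27·0 ≡ 1 (mod 11). Nonzero ⇒ E is nonsingular.
For each x ∈ F_11, compute rhs = x³ + 9·x + 0 mod 11, then count y ∈ F_11 with y² ≡ rhs.
  x = 0: rhs = 0, matching y values: 0 (1 points).
  x = 1: rhs = 10, matching y values: none (0 points).
  x = 2: rhs = 4, matching y values: 2, 9 (2 points).
  x = 3: rhs = 10, matching y values: none (0 points).
  x = 4: rhs = 1, matching y values: 1, 10 (2 points).
  x = 5: rhs = 5, matching y values: 4, 7 (2 points).
  x = 6: rhs = 6, matching y values: none (0 points).
  x = 7: rhs = 10, matching y values: none (0 points).
  x = 8: rhs = 1, matching y values: 1, 10 (2 points).
  x = 9: rhs = 7, matching y values: none (0 points).
  x = 10: rhs = 1, matching y values: 1, 10 (2 points).
Total affine count: 11.
Full point count |E(F_11)| = 11 + 1 = 12.
Hasse bound: |12 − (11+1)| = |0| = 0 ≤ 2√11 ≈ 6.6332 ✓.


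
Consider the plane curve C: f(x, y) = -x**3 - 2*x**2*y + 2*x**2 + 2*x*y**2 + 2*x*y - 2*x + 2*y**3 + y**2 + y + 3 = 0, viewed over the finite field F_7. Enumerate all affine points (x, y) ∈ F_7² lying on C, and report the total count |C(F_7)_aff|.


Affine F_7-points: {(0, 1), (1, 4), (3, 1), (4, 1), (4, 6), (6, 2)}; count = 6.

For each of the 49 pairs (x, y) ∈ F_7², evaluate f(x, y) mod 7. Record the zeros.
  x = 0: [0↦3, 1↦0, 2↦4, 3↦6, 4↦4, 5↦3, 6↦1]  zeros at y ∈ {1}
  x = 1: [0↦2, 1↦1, 2↦4, 3↦2, 4↦0, 5↦3, 6↦2]  zeros at y ∈ {4}
  x = 2: [0↦6, 1↦3, 2↦1, 3↦5, 4↦6, 5↦2, 6↦5]  zeros at y ∈ ∅
  x = 3: [0↦2, 1↦0, 2↦3, 3↦2, 4↦2, 5↦1, 6↦4]  zeros at y ∈ {1}
  x = 4: [0↦5, 1↦0, 2↦4, 3↦1, 4↦3, 5↦1, 6↦0]  zeros at y ∈ {1, 6}
  x = 5: [0↦2, 1↦4, 2↦5, 3↦3, 4↦3, 5↦3, 6↦1]  zeros at y ∈ ∅
  x = 6: [0↦1, 1↦6, 2↦0, 3↦2, 4↦3, 5↦1, 6↦1]  zeros at y ∈ {2}
Collecting zeros: affine points = {(0, 1), (1, 4), (3, 1), (4, 1), (4, 6), (6, 2)}.
Total count |C(F_7)_aff| = 6.


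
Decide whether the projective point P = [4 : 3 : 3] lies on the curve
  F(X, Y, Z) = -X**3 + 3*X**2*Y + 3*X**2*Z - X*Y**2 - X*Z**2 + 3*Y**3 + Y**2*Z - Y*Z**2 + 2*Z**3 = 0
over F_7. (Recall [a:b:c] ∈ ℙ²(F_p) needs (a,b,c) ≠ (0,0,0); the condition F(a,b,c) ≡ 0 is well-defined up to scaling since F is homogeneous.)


F(4,3,3) ≡ 0 (mod 7); P is on the curve.

Evaluate F(4, 3, 3) term-by-term (mod 7).
  -X**3 ↦ -1·64·1·1 = -64
  3*X**2*Y ↦ 3·16·3·1 = 144
  3*X**2*Z ↦ 3·16·1·3 = 144
  -X*Y**2 ↦ -1·4·9·1 = -36
  -X*Z**2 ↦ -1·4·1·9 = -36
  3*Y**3 ↦ 3·1·27·1 = 81
  Y**2*Z ↦ 1·1·9·3 = 27
  -Y*Z**2 ↦ -1·1·3·9 = -27
  2*Z**3 ↦ 2·1·1·27 = 54
Sum: F(4, 3, 3) = (-64) + (144) + (144) + (-36) + (-36) + (81) + (27) + (-27) + (54) = 287.
Reducing mod 7: 287 ≡ 0 (mod 7).
Since F(a, b, c) ≡ 0 (mod 7), P lies on the curve.
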